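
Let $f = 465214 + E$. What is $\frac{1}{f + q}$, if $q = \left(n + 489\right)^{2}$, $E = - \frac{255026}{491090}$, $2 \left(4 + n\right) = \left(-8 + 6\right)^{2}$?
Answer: $\frac{245545}{172466506222} \approx 1.4237 \cdot 10^{-6}$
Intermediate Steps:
$n = -2$ ($n = -4 + \frac{\left(-8 + 6\right)^{2}}{2} = -4 + \frac{\left(-2\right)^{2}}{2} = -4 + \frac{1}{2} \cdot 4 = -4 + 2 = -2$)
$E = - \frac{127513}{245545}$ ($E = \left(-255026\right) \frac{1}{491090} = - \frac{127513}{245545} \approx -0.51931$)
$q = 237169$ ($q = \left(-2 + 489\right)^{2} = 487^{2} = 237169$)
$f = \frac{114230844117}{245545}$ ($f = 465214 - \frac{127513}{245545} = \frac{114230844117}{245545} \approx 4.6521 \cdot 10^{5}$)
$\frac{1}{f + q} = \frac{1}{\frac{114230844117}{245545} + 237169} = \frac{1}{\frac{172466506222}{245545}} = \frac{245545}{172466506222}$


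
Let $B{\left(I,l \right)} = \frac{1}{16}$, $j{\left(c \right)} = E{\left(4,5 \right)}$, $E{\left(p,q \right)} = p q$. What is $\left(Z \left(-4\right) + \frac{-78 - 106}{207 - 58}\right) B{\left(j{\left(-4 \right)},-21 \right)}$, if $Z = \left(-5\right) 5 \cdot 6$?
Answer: $\frac{5576}{149} \approx 37.423$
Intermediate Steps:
$Z = -150$ ($Z = \left(-25\right) 6 = -150$)
$j{\left(c \right)} = 20$ ($j{\left(c \right)} = 4 \cdot 5 = 20$)
$B{\left(I,l \right)} = \frac{1}{16}$
$\left(Z \left(-4\right) + \frac{-78 - 106}{207 - 58}\right) B{\left(j{\left(-4 \right)},-21 \right)} = \left(\left(-150\right) \left(-4\right) + \frac{-78 - 106}{207 - 58}\right) \frac{1}{16} = \left(600 - \frac{184}{149}\right) \frac{1}{16} = \frac{89216}{149} \cdot \frac{1}{16} = \frac{5576}{149}$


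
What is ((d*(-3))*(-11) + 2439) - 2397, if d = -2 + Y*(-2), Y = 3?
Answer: -222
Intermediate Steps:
d = -8 (d = -2 + 3*(-2) = -2 - 6 = -8)
((d*(-3))*(-11) + 2439) - 2397 = (-8*(-3)*(-11) + 2439) - 2397 = (24*(-11) + 2439) - 2397 = (-264 + 2439) - 2397 = 2175 - 2397 = -222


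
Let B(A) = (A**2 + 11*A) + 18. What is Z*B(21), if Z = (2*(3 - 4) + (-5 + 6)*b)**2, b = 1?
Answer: 690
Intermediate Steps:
Z = 1 (Z = (2*(3 - 4) + (-5 + 6)*1)**2 = (2*(-1) + 1*1)**2 = (-2 + 1)**2 = (-1)**2 = 1)
B(A) = 18 + A**2 + 11*A
Z*B(21) = 1*(18 + 21**2 + 11*21) = 1*(18 + 441 + 231) = 1*690 = 690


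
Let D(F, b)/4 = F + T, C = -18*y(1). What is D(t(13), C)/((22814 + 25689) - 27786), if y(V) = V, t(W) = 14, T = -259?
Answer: -980/20717 ≈ -0.047304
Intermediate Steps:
C = -18 (C = -18*1 = -18)
D(F, b) = -1036 + 4*F (D(F, b) = 4*(F - 259) = 4*(-259 + F) = -1036 + 4*F)
D(t(13), C)/((22814 + 25689) - 27786) = (-1036 + 4*14)/((22814 + 25689) - 27786) = (-1036 + 56)/(48503 - 27786) = -980/20717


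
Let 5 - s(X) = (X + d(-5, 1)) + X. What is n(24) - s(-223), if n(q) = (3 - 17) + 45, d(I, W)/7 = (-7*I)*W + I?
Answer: -210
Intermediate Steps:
d(I, W) = 7*I - 49*I*W (d(I, W) = 7*((-7*I)*W + I) = 7*(-7*I*W + I) = 7*(I - 7*I*W) = 7*I - 49*I*W)
n(q) = 31 (n(q) = -14 + 45 = 31)
s(X) = -205 - 2*X (s(X) = 5 - ((X + 7*(-5)*(1 - 7*1)) + X) = 5 - ((X + 7*(-5)*(1 - 7)) + X) = 5 - ((X + 7*(-5)*(-6)) + X) = 5 - ((X + 210) + X) = 5 - ((210 + X) + X) = 5 - (210 + 2*X) = 5 + (-210 - 2*X) = -205 - 2*X)
n(24) - s(-223) = 31 - (-205 - 2*(-223)) = 31 - (-205 + 446) = 31 - 1*241 = 31 - 241 = -210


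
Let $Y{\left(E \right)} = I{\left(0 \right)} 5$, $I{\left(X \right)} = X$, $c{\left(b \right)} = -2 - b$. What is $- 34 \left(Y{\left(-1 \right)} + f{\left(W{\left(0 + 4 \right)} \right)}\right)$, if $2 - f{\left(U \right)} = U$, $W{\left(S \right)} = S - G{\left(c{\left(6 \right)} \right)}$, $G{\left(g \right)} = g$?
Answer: $340$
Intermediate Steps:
$W{\left(S \right)} = 8 + S$ ($W{\left(S \right)} = S - \left(-2 - 6\right) = S - -8 = S + 8 = 8 + S$)
$f{\left(U \right)} = 2 - U$
$Y{\left(E \right)} = 0$ ($Y{\left(E \right)} = 0 \cdot 5 = 0$)
$- 34 \left(Y{\left(-1 \right)} + f{\left(W{\left(0 + 4 \right)} \right)}\right) = - 34 \left(0 + \left(2 - \left(8 + \left(0 + 4\right)\right)\right)\right) = - 34 \left(0 + \left(2 - \left(8 + 4\right)\right)\right) = - 34 \left(0 + \left(2 - 12\right)\right) = - 34 \left(0 - 10\right) = \left(-34\right) \left(-10\right) = 340$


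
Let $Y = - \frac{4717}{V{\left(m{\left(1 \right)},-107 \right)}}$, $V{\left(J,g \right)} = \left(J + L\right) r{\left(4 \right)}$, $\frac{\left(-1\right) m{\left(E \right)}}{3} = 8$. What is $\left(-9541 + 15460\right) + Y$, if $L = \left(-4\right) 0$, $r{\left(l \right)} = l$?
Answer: $\frac{572941}{96} \approx 5968.1$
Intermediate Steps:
$m{\left(E \right)} = -24$ ($m{\left(E \right)} = \left(-3\right) 8 = -24$)
$L = 0$
$V{\left(J,g \right)} = 4 J$ ($V{\left(J,g \right)} = \left(J + 0\right) 4 = J 4 = 4 J$)
$Y = \frac{4717}{96}$ ($Y = - \frac{4717}{4 \left(-24\right)} = - \frac{4717}{-96} = \left(-4717\right) \left(- \frac{1}{96}\right) = \frac{4717}{96} \approx 49.135$)
$\left(-9541 + 15460\right) + Y = \left(-9541 + 15460\right) + \frac{4717}{96} = 5919 + \frac{4717}{96} = \frac{572941}{96}$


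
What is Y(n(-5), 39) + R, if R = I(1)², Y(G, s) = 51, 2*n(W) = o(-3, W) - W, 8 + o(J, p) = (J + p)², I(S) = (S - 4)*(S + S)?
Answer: 87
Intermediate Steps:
I(S) = 2*S*(-4 + S) (I(S) = (-4 + S)*(2*S) = 2*S*(-4 + S))
o(J, p) = -8 + (J + p)²
n(W) = -4 + (-3 + W)²/2 - W/2 (n(W) = ((-8 + (-3 + W)²) - W)/2 = (-8 + (-3 + W)² - W)/2 = -4 + (-3 + W)²/2 - W/2)
R = 36 (R = (2*1*(-4 + 1))² = (2*1*(-3))² = (-6)² = 36)
Y(n(-5), 39) + R = 51 + 36 = 87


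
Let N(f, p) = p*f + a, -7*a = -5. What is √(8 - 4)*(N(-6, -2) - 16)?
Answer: -46/7 ≈ -6.5714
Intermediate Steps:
a = 5/7 (a = -⅐*(-5) = 5/7 ≈ 0.71429)
N(f, p) = 5/7 + f*p (N(f, p) = p*f + 5/7 = f*p + 5/7 = 5/7 + f*p)
√(8 - 4)*(N(-6, -2) - 16) = √(8 - 4)*((5/7 - 6*(-2)) - 16) = √4*((5/7 + 12) - 16) = 2*(89/7 - 16) = 2*(-23/7) = -46/7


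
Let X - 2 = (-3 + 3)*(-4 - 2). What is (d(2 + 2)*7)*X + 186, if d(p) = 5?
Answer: 256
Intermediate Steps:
X = 2 (X = 2 + (-3 + 3)*(-4 - 2) = 2 + 0*(-6) = 2 + 0 = 2)
(d(2 + 2)*7)*X + 186 = (5*7)*2 + 186 = 35*2 + 186 = 70 + 186 = 256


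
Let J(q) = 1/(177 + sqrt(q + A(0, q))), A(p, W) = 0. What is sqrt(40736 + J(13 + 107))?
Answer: sqrt(7210273 + 81472*sqrt(30))/sqrt(177 + 2*sqrt(30)) ≈ 201.83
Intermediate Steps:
J(q) = 1/(177 + sqrt(q)) (J(q) = 1/(177 + sqrt(q + 0)) = 1/(177 + sqrt(q)))
sqrt(40736 + J(13 + 107)) = sqrt(40736 + 1/(177 + sqrt(13 + 107))) = sqrt(40736 + 1/(177 + sqrt(120))) = sqrt(40736 + 1/(177 + 2*sqrt(30)))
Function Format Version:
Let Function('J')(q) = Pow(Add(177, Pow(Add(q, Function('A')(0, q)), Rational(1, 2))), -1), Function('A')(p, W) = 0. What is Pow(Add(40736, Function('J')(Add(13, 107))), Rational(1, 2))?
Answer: Mul(Pow(Add(177, Mul(2, Pow(30, Rational(1, 2)))), Rational(-1, 2)), Pow(Add(7210273, Mul(81472, Pow(30, Rational(1, 2)))), Rational(1, 2))) ≈ 201.83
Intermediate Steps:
Function('J')(q) = Pow(Add(177, Pow(q, Rational(1, 2))), -1) (Function('J')(q) = Pow(Add(177, Pow(Add(q, 0), Rational(1, 2))), -1) = Pow(Add(177, Pow(q, Rational(1, 2))), -1))
Pow(Add(40736, Function('J')(Add(13, 107))), Rational(1, 2)) = Pow(Add(40736, Pow(Add(177, Pow(Add(13, 107), Rational(1, 2))), -1)), Rational(1, 2)) = Pow(Add(40736, Pow(Add(177, Pow(120, Rational(1, 2))), -1)), Rational(1, 2)) = Pow(Add(40736, Pow(Add(177, Mul(2, Pow(30, Rational(1, 2)))), -1)), Rational(1, 2))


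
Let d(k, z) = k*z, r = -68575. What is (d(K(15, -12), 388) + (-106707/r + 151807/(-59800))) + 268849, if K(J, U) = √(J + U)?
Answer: 3392270515011/12617800 + 388*√3 ≈ 2.6952e+5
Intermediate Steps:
(d(K(15, -12), 388) + (-106707/r + 151807/(-59800))) + 268849 = (√(15 - 12)*388 + (-106707/(-68575) + 151807/(-59800))) + 268849 = (√3*388 + (-106707*(-1/68575) + 151807*(-1/59800))) + 268849 = (388*√3 + (106707/68575 - 151807/59800)) + 268849 = (388*√3 - 12397189/12617800) + 268849 = (-12397189/12617800 + 388*√3) + 268849 = 3392270515011/12617800 + 388*√3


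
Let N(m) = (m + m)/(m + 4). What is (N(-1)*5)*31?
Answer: -310/3 ≈ -103.33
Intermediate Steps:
N(m) = 2*m/(4 + m) (N(m) = (2*m)/(4 + m) = 2*m/(4 + m))
(N(-1)*5)*31 = ((2*(-1)/(4 - 1))*5)*31 = ((2*(-1)/3)*5)*31 = ((2*(-1)*(⅓))*5)*31 = -⅔*5*31 = -10/3*31 = -310/3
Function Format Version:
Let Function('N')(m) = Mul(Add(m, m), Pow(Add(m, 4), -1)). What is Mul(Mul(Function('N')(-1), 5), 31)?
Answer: Rational(-310, 3) ≈ -103.33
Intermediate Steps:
Function('N')(m) = Mul(2, m, Pow(Add(4, m), -1)) (Function('N')(m) = Mul(Mul(2, m), Pow(Add(4, m), -1)) = Mul(2, m, Pow(Add(4, m), -1)))
Mul(Mul(Function('N')(-1), 5), 31) = Mul(Mul(Mul(2, -1, Pow(Add(4, -1), -1)), 5), 31) = Mul(Mul(Mul(2, -1, Pow(3, -1)), 5), 31) = Mul(Mul(Mul(2, -1, Rational(1, 3)), 5), 31) = Mul(Mul(Rational(-2, 3), 5), 31) = Mul(Rational(-10, 3), 31) = Rational(-310, 3)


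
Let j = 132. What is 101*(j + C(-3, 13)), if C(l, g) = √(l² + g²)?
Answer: 13332 + 101*√178 ≈ 14680.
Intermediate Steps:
C(l, g) = √(g² + l²)
101*(j + C(-3, 13)) = 101*(132 + √(13² + (-3)²)) = 101*(132 + √(169 + 9)) = 101*(132 + √178) = 13332 + 101*√178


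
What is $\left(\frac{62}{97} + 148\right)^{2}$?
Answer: $\frac{207878724}{9409} \approx 22094.0$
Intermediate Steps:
$\left(\frac{62}{97} + 148\right)^{2} = \left(\frac{14418}{97}\right)^{2} = \frac{207878724}{9409}$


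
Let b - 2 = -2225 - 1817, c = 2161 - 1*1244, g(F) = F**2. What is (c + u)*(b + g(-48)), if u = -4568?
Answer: 6338136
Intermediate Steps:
c = 917 (c = 2161 - 1244 = 917)
b = -4040 (b = 2 + (-2225 - 1817) = 2 - 4042 = -4040)
(c + u)*(b + g(-48)) = (917 - 4568)*(-4040 + (-48)**2) = -3651*(-4040 + 2304) = -3651*(-1736) = 6338136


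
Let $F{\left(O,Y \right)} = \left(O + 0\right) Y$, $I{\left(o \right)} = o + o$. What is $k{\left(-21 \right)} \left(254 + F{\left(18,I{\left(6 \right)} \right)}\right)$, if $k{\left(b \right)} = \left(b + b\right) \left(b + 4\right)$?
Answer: $335580$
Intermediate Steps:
$I{\left(o \right)} = 2 o$
$F{\left(O,Y \right)} = O Y$
$k{\left(b \right)} = 2 b \left(4 + b\right)$
$k{\left(-21 \right)} \left(254 + F{\left(18,I{\left(6 \right)} \right)}\right) = 2 \left(-21\right) \left(4 - 21\right) \left(254 + 18 \cdot 2 \cdot 6\right) = 2 \left(-21\right) \left(-17\right) \left(254 + 18 \cdot 12\right) = 714 \left(254 + 216\right) = 714 \cdot 470 = 335580$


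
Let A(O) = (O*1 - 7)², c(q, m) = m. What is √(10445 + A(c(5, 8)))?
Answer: √10446 ≈ 102.21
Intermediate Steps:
A(O) = (-7 + O)² (A(O) = (O - 7)² = (-7 + O)²)
√(10445 + A(c(5, 8))) = √(10445 + (-7 + 8)²) = √(10445 + 1²) = √(10445 + 1) = √10446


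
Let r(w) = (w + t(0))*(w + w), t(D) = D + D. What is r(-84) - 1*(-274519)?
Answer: 288631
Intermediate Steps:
t(D) = 2*D
r(w) = 2*w² (r(w) = (w + 2*0)*(w + w) = (w + 0)*(2*w) = w*(2*w) = 2*w²)
r(-84) - 1*(-274519) = 2*(-84)² - 1*(-274519) = 2*7056 + 274519 = 14112 + 274519 = 288631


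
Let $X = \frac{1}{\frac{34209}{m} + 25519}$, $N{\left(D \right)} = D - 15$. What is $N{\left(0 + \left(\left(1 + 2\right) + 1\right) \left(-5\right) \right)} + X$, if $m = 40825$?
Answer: $- \frac{36464617615}{1041847384} \approx -35.0$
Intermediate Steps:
$N{\left(D \right)} = -15 + D$
$X = \frac{40825}{1041847384}$ ($X = \frac{1}{\frac{34209}{40825} + 25519} = \frac{1}{\frac{1041847384}{40825}} = \frac{40825}{1041847384} \approx 3.9185 \cdot 10^{-5}$)
$N{\left(0 + \left(\left(1 + 2\right) + 1\right) \left(-5\right) \right)} + X = \left(-15 + \left(0 + \left(\left(1 + 2\right) + 1\right) \left(-5\right)\right)\right) + \frac{40825}{1041847384} = \left(-15 + \left(0 + \left(3 + 1\right) \left(-5\right)\right)\right) + \frac{40825}{1041847384} = \left(-15 + \left(0 + 4 \left(-5\right)\right)\right) + \frac{40825}{1041847384} = \left(-15 + \left(0 - 20\right)\right) + \frac{40825}{1041847384} = \left(-15 - 20\right) + \frac{40825}{1041847384} = -35 + \frac{40825}{1041847384} = - \frac{36464617615}{1041847384}$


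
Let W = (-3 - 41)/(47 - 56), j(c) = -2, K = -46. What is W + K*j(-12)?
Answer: 872/9 ≈ 96.889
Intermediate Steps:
W = 44/9 (W = -44/(-9) = -44*(-⅑) = 44/9 ≈ 4.8889)
W + K*j(-12) = 44/9 - 46*(-2) = 44/9 + 92 = 872/9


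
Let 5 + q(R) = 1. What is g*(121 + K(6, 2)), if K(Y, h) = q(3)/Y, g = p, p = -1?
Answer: -361/3 ≈ -120.33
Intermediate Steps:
q(R) = -4 (q(R) = -5 + 1 = -4)
g = -1
K(Y, h) = -4/Y
g*(121 + K(6, 2)) = -(121 - 4/6) = -(121 - 4*⅙) = -(121 - ⅔) = -1*361/3 = -361/3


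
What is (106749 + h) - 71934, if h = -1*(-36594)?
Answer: 71409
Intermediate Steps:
h = 36594
(106749 + h) - 71934 = (106749 + 36594) - 71934 = 143343 - 71934 = 71409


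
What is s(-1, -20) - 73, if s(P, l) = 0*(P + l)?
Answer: -73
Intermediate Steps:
s(P, l) = 0
s(-1, -20) - 73 = 0 - 73 = -73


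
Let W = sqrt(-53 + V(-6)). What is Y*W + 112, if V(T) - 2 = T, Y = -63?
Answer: 112 - 63*I*sqrt(57) ≈ 112.0 - 475.64*I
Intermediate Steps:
V(T) = 2 + T
W = I*sqrt(57) (W = sqrt(-53 + (2 - 6)) = sqrt(-53 - 4) = sqrt(-57) = I*sqrt(57) ≈ 7.5498*I)
Y*W + 112 = -63*I*sqrt(57) + 112 = 112 - 63*I*sqrt(57)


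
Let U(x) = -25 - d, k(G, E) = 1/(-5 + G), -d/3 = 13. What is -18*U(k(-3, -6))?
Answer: -252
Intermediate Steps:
d = -39 (d = -3*13 = -39)
U(x) = 14 (U(x) = -25 - 1*(-39) = -25 + 39 = 14)
-18*U(k(-3, -6)) = -18*14 = -252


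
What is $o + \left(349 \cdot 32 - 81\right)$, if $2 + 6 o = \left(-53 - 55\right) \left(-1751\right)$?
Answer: $\frac{127814}{3} \approx 42605.0$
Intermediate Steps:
$o = \frac{94553}{3}$ ($o = - \frac{1}{3} + \frac{\left(-53 - 55\right) \left(-1751\right)}{6} = - \frac{1}{3} + \frac{\left(-108\right) \left(-1751\right)}{6} = - \frac{1}{3} + \frac{1}{6} \cdot 189108 = - \frac{1}{3} + 31518 = \frac{94553}{3} \approx 31518.0$)
$o + \left(349 \cdot 32 - 81\right) = \frac{94553}{3} + \left(349 \cdot 32 - 81\right) = \frac{94553}{3} + \left(11168 - 81\right) = \frac{94553}{3} + 11087 = \frac{127814}{3}$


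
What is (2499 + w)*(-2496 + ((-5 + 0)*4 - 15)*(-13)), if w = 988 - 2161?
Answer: -2706366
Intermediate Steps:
w = -1173
(2499 + w)*(-2496 + ((-5 + 0)*4 - 15)*(-13)) = (2499 - 1173)*(-2496 + ((-5 + 0)*4 - 15)*(-13)) = 1326*(-2496 + (-5*4 - 15)*(-13)) = 1326*(-2496 + (-20 - 15)*(-13)) = 1326*(-2496 - 35*(-13)) = 1326*(-2496 + 455) = 1326*(-2041) = -2706366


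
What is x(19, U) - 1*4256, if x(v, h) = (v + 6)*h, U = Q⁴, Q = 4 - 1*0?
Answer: 2144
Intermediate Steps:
Q = 4 (Q = 4 + 0 = 4)
U = 256 (U = 4⁴ = 256)
x(v, h) = h*(6 + v) (x(v, h) = (6 + v)*h = h*(6 + v))
x(19, U) - 1*4256 = 256*(6 + 19) - 1*4256 = 256*25 - 4256 = 6400 - 4256 = 2144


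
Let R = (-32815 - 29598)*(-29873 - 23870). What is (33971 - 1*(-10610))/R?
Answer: 44581/3354261859 ≈ 1.3291e-5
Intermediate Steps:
R = 3354261859 (R = -62413*(-53743) = 3354261859)
(33971 - 1*(-10610))/R = (33971 - 1*(-10610))/3354261859 = (33971 + 10610)*(1/3354261859) = 44581*(1/3354261859) = 44581/3354261859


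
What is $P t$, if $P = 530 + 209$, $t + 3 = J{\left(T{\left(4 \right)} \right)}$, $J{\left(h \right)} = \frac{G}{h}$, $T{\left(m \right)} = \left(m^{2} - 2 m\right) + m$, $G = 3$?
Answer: $- \frac{8129}{4} \approx -2032.3$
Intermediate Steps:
$T{\left(m \right)} = m^{2} - m$
$J{\left(h \right)} = \frac{3}{h}$
$t = - \frac{11}{4}$ ($t = -3 + \frac{3}{4 \left(-1 + 4\right)} = -3 + \frac{3}{4 \cdot 3} = -3 + \frac{3}{12} = -3 + 3 \cdot \frac{1}{12} = -3 + \frac{1}{4} = - \frac{11}{4} \approx -2.75$)
$P = 739$
$P t = 739 \left(- \frac{11}{4}\right) = - \frac{8129}{4}$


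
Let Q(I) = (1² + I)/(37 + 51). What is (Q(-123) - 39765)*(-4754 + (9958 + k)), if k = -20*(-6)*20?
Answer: -3326219621/11 ≈ -3.0238e+8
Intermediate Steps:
k = 2400 (k = 120*20 = 2400)
Q(I) = 1/88 + I/88 (Q(I) = (1 + I)/88 = (1 + I)*(1/88) = 1/88 + I/88)
(Q(-123) - 39765)*(-4754 + (9958 + k)) = ((1/88 + (1/88)*(-123)) - 39765)*(-4754 + (9958 + 2400)) = ((1/88 - 123/88) - 39765)*(-4754 + 12358) = (-61/44 - 39765)*7604 = -1749721/44*7604 = -3326219621/11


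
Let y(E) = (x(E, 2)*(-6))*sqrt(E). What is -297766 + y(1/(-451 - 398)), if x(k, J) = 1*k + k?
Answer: -297766 + 4*I*sqrt(849)/240267 ≈ -2.9777e+5 + 0.00048509*I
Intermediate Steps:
x(k, J) = 2*k (x(k, J) = k + k = 2*k)
y(E) = -12*E**(3/2) (y(E) = ((2*E)*(-6))*sqrt(E) = (-12*E)*sqrt(E) = -12*E**(3/2))
-297766 + y(1/(-451 - 398)) = -297766 - 12*(-I*sqrt(849)/720801) = -297766 - (-4)*I*sqrt(849)/240267 = -297766 + 4*I*sqrt(849)/240267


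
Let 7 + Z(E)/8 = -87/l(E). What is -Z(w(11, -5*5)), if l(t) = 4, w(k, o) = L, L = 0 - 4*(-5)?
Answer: 230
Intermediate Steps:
L = 20 (L = 0 + 20 = 20)
w(k, o) = 20
Z(E) = -230 (Z(E) = -56 + 8*(-87/4) = -56 - 174 = -230)
-Z(w(11, -5*5)) = -1*(-230) = 230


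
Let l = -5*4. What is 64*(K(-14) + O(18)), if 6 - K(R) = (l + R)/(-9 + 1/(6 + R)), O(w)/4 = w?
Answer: 347008/73 ≈ 4753.5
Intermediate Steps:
l = -20
O(w) = 4*w
K(R) = 6 - (-20 + R)/(-9 + 1/(6 + R))
64*(K(-14) + O(18)) = 64*((198 + (-14)² + 40*(-14))/(53 + 9*(-14)) + 4*18) = 64*((198 + 196 - 560)/(53 - 126) + 72) = 64*(-166/(-73) + 72) = 64*(-1/73*(-166) + 72) = 64*(166/73 + 72) = 64*(5422/73) = 347008/73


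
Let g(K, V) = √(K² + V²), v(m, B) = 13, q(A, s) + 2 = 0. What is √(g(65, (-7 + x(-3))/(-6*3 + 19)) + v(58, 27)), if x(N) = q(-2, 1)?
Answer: √(13 + √4306) ≈ 8.8668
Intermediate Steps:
q(A, s) = -2 (q(A, s) = -2 + 0 = -2)
x(N) = -2
√(g(65, (-7 + x(-3))/(-6*3 + 19)) + v(58, 27)) = √(√(65² + ((-7 - 2)/(-6*3 + 19))²) + 13) = √(√(4225 + (-9/(-18 + 19))²) + 13) = √(√(4225 + (-9/1)²) + 13) = √(√(4225 + (-9*1)²) + 13) = √(√(4225 + (-9)²) + 13) = √(√(4225 + 81) + 13) = √(√4306 + 13) = √(13 + √4306)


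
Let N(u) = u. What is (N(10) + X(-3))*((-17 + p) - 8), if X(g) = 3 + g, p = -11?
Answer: -360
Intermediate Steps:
(N(10) + X(-3))*((-17 + p) - 8) = (10 + (3 - 3))*((-17 - 11) - 8) = (10 + 0)*(-28 - 8) = 10*(-36) = -360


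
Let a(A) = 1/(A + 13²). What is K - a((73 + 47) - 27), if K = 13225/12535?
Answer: 30021/28558 ≈ 1.0512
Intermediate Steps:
a(A) = 1/(169 + A) (a(A) = 1/(A + 169) = 1/(169 + A))
K = 115/109 (K = 13225*(1/12535) = 115/109 ≈ 1.0550)
K - a((73 + 47) - 27) = 115/109 - 1/(169 + ((73 + 47) - 27)) = 115/109 - 1/(169 + (120 - 27)) = 115/109 - 1/(169 + 93) = 115/109 - 1/262 = 30021/28558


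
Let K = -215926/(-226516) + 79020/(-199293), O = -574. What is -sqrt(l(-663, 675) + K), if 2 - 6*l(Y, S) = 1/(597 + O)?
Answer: -4*sqrt(413079780218527911934)/86524185277 ≈ -0.93959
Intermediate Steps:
K = 4188874333/7523842198 (K = -215926*(-1/226516) + 79020*(-1/199293) = 107963/113258 - 26340/66431 = 4188874333/7523842198 ≈ 0.55675)
l(Y, S) = 15/46 (l(Y, S) = 1/3 - 1/(6*(597 - 574)) = 1/3 - 1/6/23 = 1/3 - 1/6*1/23 = 1/3 - 1/138 = 15/46)
-sqrt(l(-663, 675) + K) = -sqrt(15/46 + 4188874333/7523842198) = -sqrt(76386463072/86524185277) = -4*sqrt(413079780218527911934)/86524185277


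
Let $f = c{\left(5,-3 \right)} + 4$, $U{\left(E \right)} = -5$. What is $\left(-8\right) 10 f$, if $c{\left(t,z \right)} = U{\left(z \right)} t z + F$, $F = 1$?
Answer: $-6400$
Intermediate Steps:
$c{\left(t,z \right)} = 1 - 5 t z$ ($c{\left(t,z \right)} = - 5 t z + 1 = 1 - 5 t z$)
$f = 80$ ($f = \left(1 - 25 \left(-3\right)\right) + 4 = \left(1 + 75\right) + 4 = 76 + 4 = 80$)
$\left(-8\right) 10 f = \left(-8\right) 10 \cdot 80 = \left(-80\right) 80 = -6400$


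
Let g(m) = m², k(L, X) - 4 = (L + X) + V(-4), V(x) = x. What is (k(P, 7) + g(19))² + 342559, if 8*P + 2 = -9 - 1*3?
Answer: 7627169/16 ≈ 4.7670e+5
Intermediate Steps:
P = -7/4 (P = -¼ + (-9 - 1*3)/8 = -¼ + (-9 - 3)/8 = -¼ + (⅛)*(-12) = -¼ - 3/2 = -7/4 ≈ -1.7500)
k(L, X) = L + X (k(L, X) = 4 + ((L + X) - 4) = 4 + (-4 + L + X) = L + X)
(k(P, 7) + g(19))² + 342559 = ((-7/4 + 7) + 19²)² + 342559 = (21/4 + 361)² + 342559 = (1465/4)² + 342559 = 2146225/16 + 342559 = 7627169/16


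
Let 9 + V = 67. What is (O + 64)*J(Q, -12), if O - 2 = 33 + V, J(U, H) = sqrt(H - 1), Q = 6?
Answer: 157*I*sqrt(13) ≈ 566.07*I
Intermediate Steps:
J(U, H) = sqrt(-1 + H)
V = 58 (V = -9 + 67 = 58)
O = 93 (O = 2 + (33 + 58) = 2 + 91 = 93)
(O + 64)*J(Q, -12) = (93 + 64)*sqrt(-1 - 12) = 157*sqrt(-13) = 157*(I*sqrt(13)) = 157*I*sqrt(13)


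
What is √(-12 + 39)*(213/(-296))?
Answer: -639*√3/296 ≈ -3.7391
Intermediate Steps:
√(-12 + 39)*(213/(-296)) = √27*(213*(-1/296)) = (3*√3)*(-213/296) = -639*√3/296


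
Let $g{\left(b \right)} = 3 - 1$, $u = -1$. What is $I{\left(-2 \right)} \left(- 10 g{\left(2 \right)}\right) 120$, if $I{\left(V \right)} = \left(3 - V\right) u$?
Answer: $12000$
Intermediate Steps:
$g{\left(b \right)} = 2$
$I{\left(V \right)} = -3 + V$ ($I{\left(V \right)} = \left(3 - V\right) \left(-1\right) = -3 + V$)
$I{\left(-2 \right)} \left(- 10 g{\left(2 \right)}\right) 120 = \left(-3 - 2\right) \left(\left(-10\right) 2\right) 120 = \left(-5\right) \left(-20\right) 120 = 100 \cdot 120 = 12000$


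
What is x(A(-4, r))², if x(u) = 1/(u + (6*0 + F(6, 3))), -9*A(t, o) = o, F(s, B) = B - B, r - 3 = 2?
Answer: 81/25 ≈ 3.2400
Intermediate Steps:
r = 5 (r = 3 + 2 = 5)
F(s, B) = 0
A(t, o) = -o/9
x(u) = 1/u (x(u) = 1/(u + (6*0 + 0)) = 1/(u + (0 + 0)) = 1/(u + 0) = 1/u)
x(A(-4, r))² = (1/(-⅑*5))² = (1/(-5/9))² = (-9/5)² = 81/25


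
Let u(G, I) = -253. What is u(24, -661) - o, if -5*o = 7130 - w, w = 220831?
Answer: -214966/5 ≈ -42993.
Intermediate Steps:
o = 213701/5 (o = -(7130 - 1*220831)/5 = -(7130 - 220831)/5 = -1/5*(-213701) = 213701/5 ≈ 42740.)
u(24, -661) - o = -253 - 1*213701/5 = -253 - 213701/5 = -214966/5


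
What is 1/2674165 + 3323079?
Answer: 8886461554036/2674165 ≈ 3.3231e+6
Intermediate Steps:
1/2674165 + 3323079 = 8886461554036/2674165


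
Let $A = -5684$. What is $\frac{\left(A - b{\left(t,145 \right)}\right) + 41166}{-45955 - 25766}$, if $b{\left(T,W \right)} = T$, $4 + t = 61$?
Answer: $- \frac{2725}{5517} \approx -0.49393$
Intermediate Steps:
$t = 57$ ($t = -4 + 61 = 57$)
$\frac{\left(A - b{\left(t,145 \right)}\right) + 41166}{-45955 - 25766} = \frac{\left(-5684 - 57\right) + 41166}{-45955 - 25766} = \frac{\left(-5684 - 57\right) + 41166}{-71721} = \left(-5741 + 41166\right) \left(- \frac{1}{71721}\right) = 35425 \left(- \frac{1}{71721}\right) = - \frac{2725}{5517}$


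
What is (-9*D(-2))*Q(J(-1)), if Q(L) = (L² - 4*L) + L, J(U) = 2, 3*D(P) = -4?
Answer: -24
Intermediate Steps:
D(P) = -4/3 (D(P) = (⅓)*(-4) = -4/3)
Q(L) = L² - 3*L
(-9*D(-2))*Q(J(-1)) = (-9*(-4/3))*(2*(-3 + 2)) = 12*(2*(-1)) = 12*(-2) = -24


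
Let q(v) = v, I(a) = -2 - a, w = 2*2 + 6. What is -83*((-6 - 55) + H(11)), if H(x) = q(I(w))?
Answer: 6059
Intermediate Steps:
w = 10 (w = 4 + 6 = 10)
H(x) = -12 (H(x) = -2 - 1*10 = -2 - 10 = -12)
-83*((-6 - 55) + H(11)) = -83*((-6 - 55) - 12) = -83*(-61 - 12) = -83*(-73) = 6059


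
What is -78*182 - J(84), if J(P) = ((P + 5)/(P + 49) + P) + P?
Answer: -1910501/133 ≈ -14365.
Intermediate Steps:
J(P) = 2*P + (5 + P)/(49 + P) (J(P) = ((5 + P)/(49 + P) + P) + P = (P + (5 + P)/(49 + P)) + P = 2*P + (5 + P)/(49 + P))
-78*182 - J(84) = -78*182 - (5 + 2*84² + 99*84)/(49 + 84) = -14196 - (5 + 2*7056 + 8316)/133 = -14196 - (5 + 14112 + 8316)/133 = -14196 - 22433/133 = -1910501/133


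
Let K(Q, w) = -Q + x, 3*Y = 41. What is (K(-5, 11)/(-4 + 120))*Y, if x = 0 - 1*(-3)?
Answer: 82/87 ≈ 0.94253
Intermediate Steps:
x = 3 (x = 0 + 3 = 3)
Y = 41/3 (Y = (⅓)*41 = 41/3 ≈ 13.667)
K(Q, w) = 3 - Q (K(Q, w) = -Q + 3 = 3 - Q)
(K(-5, 11)/(-4 + 120))*Y = ((3 - 1*(-5))/(-4 + 120))*(41/3) = ((3 + 5)/116)*(41/3) = ((1/116)*8)*(41/3) = (2/29)*(41/3) = 82/87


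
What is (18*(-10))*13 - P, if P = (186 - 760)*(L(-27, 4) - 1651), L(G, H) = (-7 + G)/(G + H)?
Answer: -21830806/23 ≈ -9.4917e+5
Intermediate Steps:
L(G, H) = (-7 + G)/(G + H)
P = 21776986/23 (P = (186 - 760)*((-7 - 27)/(-27 + 4) - 1651) = -574*(-34/(-23) - 1651) = -574*(-1/23*(-34) - 1651) = -574*(34/23 - 1651) = -574*(-37939/23) = 21776986/23 ≈ 9.4683e+5)
(18*(-10))*13 - P = (18*(-10))*13 - 1*21776986/23 = -180*13 - 21776986/23 = -2340 - 21776986/23 = -21830806/23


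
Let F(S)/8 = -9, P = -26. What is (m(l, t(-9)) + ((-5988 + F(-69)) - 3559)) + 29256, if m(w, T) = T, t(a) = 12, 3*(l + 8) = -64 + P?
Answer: 19649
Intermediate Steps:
l = -38 (l = -8 + (-64 - 26)/3 = -8 + (1/3)*(-90) = -8 - 30 = -38)
F(S) = -72 (F(S) = 8*(-9) = -72)
(m(l, t(-9)) + ((-5988 + F(-69)) - 3559)) + 29256 = (12 + ((-5988 - 72) - 3559)) + 29256 = (12 + (-6060 - 3559)) + 29256 = (12 - 9619) + 29256 = -9607 + 29256 = 19649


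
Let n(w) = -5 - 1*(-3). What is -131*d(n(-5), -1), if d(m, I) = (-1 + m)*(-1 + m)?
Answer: -1179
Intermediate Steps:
n(w) = -2 (n(w) = -5 + 3 = -2)
d(m, I) = (-1 + m)**2
-131*d(n(-5), -1) = -131*(-1 - 2)**2 = -131*(-3)**2 = -131*9 = -1179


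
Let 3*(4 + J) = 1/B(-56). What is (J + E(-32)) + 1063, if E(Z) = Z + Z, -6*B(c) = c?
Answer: 27861/28 ≈ 995.04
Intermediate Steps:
B(c) = -c/6
E(Z) = 2*Z
J = -111/28 (J = -4 + 1/(3*((-1/6*(-56)))) = -4 + 1/(3*(28/3)) = -4 + (1/3)*(3/28) = -4 + 1/28 = -111/28 ≈ -3.9643)
(J + E(-32)) + 1063 = (-111/28 + 2*(-32)) + 1063 = (-111/28 - 64) + 1063 = -1903/28 + 1063 = 27861/28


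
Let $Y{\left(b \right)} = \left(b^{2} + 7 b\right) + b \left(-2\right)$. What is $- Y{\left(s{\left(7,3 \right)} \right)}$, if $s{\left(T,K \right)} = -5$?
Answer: $0$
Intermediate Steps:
$Y{\left(b \right)} = b^{2} + 5 b$ ($Y{\left(b \right)} = \left(b^{2} + 7 b\right) - 2 b = b^{2} + 5 b$)
$- Y{\left(s{\left(7,3 \right)} \right)} = - \left(-5\right) \left(5 - 5\right) = - \left(-5\right) 0 = \left(-1\right) 0 = 0$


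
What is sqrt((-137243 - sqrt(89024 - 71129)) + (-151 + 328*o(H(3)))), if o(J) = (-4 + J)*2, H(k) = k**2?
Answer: sqrt(-134114 - sqrt(17895)) ≈ 366.4*I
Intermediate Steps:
o(J) = -8 + 2*J
sqrt((-137243 - sqrt(89024 - 71129)) + (-151 + 328*o(H(3)))) = sqrt((-137243 - sqrt(89024 - 71129)) + (-151 + 328*(-8 + 2*3**2))) = sqrt((-137243 - sqrt(17895)) + (-151 + 328*(-8 + 2*9))) = sqrt((-137243 - sqrt(17895)) + (-151 + 328*(-8 + 18))) = sqrt((-137243 - sqrt(17895)) + (-151 + 328*10)) = sqrt((-137243 - sqrt(17895)) + (-151 + 3280)) = sqrt((-137243 - sqrt(17895)) + 3129) = sqrt(-134114 - sqrt(17895))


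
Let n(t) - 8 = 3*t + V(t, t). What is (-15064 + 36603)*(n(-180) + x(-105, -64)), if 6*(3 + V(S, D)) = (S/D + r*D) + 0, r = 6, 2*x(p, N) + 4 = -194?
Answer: -105174937/6 ≈ -1.7529e+7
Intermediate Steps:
x(p, N) = -99 (x(p, N) = -2 + (1/2)*(-194) = -2 - 97 = -99)
V(S, D) = -3 + D + S/(6*D) (V(S, D) = -3 + ((S/D + 6*D) + 0)/6 = -3 + ((6*D + S/D) + 0)/6 = -3 + (6*D + S/D)/6 = -3 + (D + S/(6*D)) = -3 + D + S/(6*D))
n(t) = 31/6 + 4*t (n(t) = 8 + (3*t + (-3 + t + t/(6*t))) = 8 + (3*t + (-3 + t + 1/6)) = 8 + (3*t + (-17/6 + t)) = 8 + (-17/6 + 4*t) = 31/6 + 4*t)
(-15064 + 36603)*(n(-180) + x(-105, -64)) = (-15064 + 36603)*((31/6 + 4*(-180)) - 99) = 21539*((31/6 - 720) - 99) = 21539*(-4289/6 - 99) = 21539*(-4883/6) = -105174937/6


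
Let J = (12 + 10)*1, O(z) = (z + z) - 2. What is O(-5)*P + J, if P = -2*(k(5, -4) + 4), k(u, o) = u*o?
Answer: -362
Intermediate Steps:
k(u, o) = o*u
O(z) = -2 + 2*z (O(z) = 2*z - 2 = -2 + 2*z)
J = 22 (J = 22*1 = 22)
P = 32 (P = -2*(-4*5 + 4) = -2*(-20 + 4) = -2*(-16) = 32)
O(-5)*P + J = (-2 + 2*(-5))*32 + 22 = (-2 - 10)*32 + 22 = -12*32 + 22 = -384 + 22 = -362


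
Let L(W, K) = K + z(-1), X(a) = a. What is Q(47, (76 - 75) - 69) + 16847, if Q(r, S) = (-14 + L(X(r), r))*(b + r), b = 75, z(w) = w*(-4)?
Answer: 21361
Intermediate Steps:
z(w) = -4*w
L(W, K) = 4 + K (L(W, K) = K - 4*(-1) = K + 4 = 4 + K)
Q(r, S) = (-10 + r)*(75 + r) (Q(r, S) = (-14 + (4 + r))*(75 + r) = (-10 + r)*(75 + r))
Q(47, (76 - 75) - 69) + 16847 = (-750 + 47² + 65*47) + 16847 = (-750 + 2209 + 3055) + 16847 = 4514 + 16847 = 21361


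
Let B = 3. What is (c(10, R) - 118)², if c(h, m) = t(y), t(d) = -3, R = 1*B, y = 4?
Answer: 14641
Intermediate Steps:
R = 3 (R = 1*3 = 3)
c(h, m) = -3
(c(10, R) - 118)² = (-3 - 118)² = (-121)² = 14641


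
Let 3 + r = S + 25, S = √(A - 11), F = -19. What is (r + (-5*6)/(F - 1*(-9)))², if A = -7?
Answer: 607 + 150*I*√2 ≈ 607.0 + 212.13*I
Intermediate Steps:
S = 3*I*√2 (S = √(-7 - 11) = √(-18) = 3*I*√2 ≈ 4.2426*I)
r = 22 + 3*I*√2 (r = -3 + (3*I*√2 + 25) = -3 + (25 + 3*I*√2) = 22 + 3*I*√2 ≈ 22.0 + 4.2426*I)
(r + (-5*6)/(F - 1*(-9)))² = ((22 + 3*I*√2) + (-5*6)/(-19 - 1*(-9)))² = ((22 + 3*I*√2) - 30/(-19 + 9))² = ((22 + 3*I*√2) - 30/(-10))² = ((22 + 3*I*√2) - 30*(-⅒))² = ((22 + 3*I*√2) + 3)² = (25 + 3*I*√2)²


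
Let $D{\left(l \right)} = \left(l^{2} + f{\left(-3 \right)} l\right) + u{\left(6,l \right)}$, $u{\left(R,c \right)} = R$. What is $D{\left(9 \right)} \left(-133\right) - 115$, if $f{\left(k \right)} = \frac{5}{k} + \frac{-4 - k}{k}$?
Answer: $-10090$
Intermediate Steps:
$f{\left(k \right)} = \frac{5}{k} + \frac{-4 - k}{k}$
$D{\left(l \right)} = 6 + l^{2} - \frac{4 l}{3}$ ($D{\left(l \right)} = \left(l^{2} + \frac{1 - -3}{-3} l\right) + 6 = \left(l^{2} + - \frac{1 + 3}{3} l\right) + 6 = \left(l^{2} + \left(- \frac{1}{3}\right) 4 l\right) + 6 = \left(l^{2} - \frac{4 l}{3}\right) + 6 = 6 + l^{2} - \frac{4 l}{3}$)
$D{\left(9 \right)} \left(-133\right) - 115 = \left(6 + 9^{2} - 12\right) \left(-133\right) - 115 = \left(6 + 81 - 12\right) \left(-133\right) - 115 = 75 \left(-133\right) - 115 = -9975 - 115 = -10090$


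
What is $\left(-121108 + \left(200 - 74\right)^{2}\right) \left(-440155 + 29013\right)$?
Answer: $43265294944$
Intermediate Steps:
$\left(-121108 + \left(200 - 74\right)^{2}\right) \left(-440155 + 29013\right) = \left(-121108 + 126^{2}\right) \left(-411142\right) = \left(-121108 + 15876\right) \left(-411142\right) = \left(-105232\right) \left(-411142\right) = 43265294944$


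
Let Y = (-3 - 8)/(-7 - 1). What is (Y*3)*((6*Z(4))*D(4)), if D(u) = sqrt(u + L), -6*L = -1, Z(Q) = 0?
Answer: 0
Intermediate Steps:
L = 1/6 (L = -1/6*(-1) = 1/6 ≈ 0.16667)
D(u) = sqrt(1/6 + u) (D(u) = sqrt(u + 1/6) = sqrt(1/6 + u))
Y = 11/8 (Y = -11/(-8) = -11*(-1/8) = 11/8 ≈ 1.3750)
(Y*3)*((6*Z(4))*D(4)) = ((11/8)*3)*((6*0)*(sqrt(6 + 36*4)/6)) = 33*(0*(sqrt(6 + 144)/6))/8 = 33*(0*(sqrt(150)/6))/8 = 33*(0*((5*sqrt(6))/6))/8 = 33*(0*(5*sqrt(6)/6))/8 = (33/8)*0 = 0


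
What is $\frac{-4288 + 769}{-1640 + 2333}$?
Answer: $- \frac{391}{77} \approx -5.0779$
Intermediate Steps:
$\frac{-4288 + 769}{-1640 + 2333} = - \frac{3519}{693} = \left(-3519\right) \frac{1}{693} = - \frac{391}{77}$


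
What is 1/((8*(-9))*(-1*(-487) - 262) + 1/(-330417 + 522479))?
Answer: -192062/3111404399 ≈ -6.1728e-5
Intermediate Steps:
1/((8*(-9))*(-1*(-487) - 262) + 1/(-330417 + 522479)) = 1/(-72*(487 - 262) + 1/192062) = 1/(-72*225 + 1/192062) = 1/(-16200 + 1/192062) = 1/(-3111404399/192062) = -192062/3111404399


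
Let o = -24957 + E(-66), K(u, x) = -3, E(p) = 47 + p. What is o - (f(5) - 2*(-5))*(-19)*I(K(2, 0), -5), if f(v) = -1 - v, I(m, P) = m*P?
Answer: -23836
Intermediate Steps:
I(m, P) = P*m
o = -24976 (o = -24957 + (47 - 66) = -24957 - 19 = -24976)
o - (f(5) - 2*(-5))*(-19)*I(K(2, 0), -5) = -24976 - ((-1 - 1*5) - 2*(-5))*(-19)*(-5*(-3)) = -24976 - ((-1 - 5) + 10)*(-19)*15 = -24976 - (-6 + 10)*(-19)*15 = -24976 - 4*(-19)*15 = -24976 - (-76)*15 = -24976 - 1*(-1140) = -24976 + 1140 = -23836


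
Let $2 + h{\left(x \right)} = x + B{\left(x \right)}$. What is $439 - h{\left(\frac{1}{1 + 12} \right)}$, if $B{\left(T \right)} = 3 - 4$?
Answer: $\frac{5745}{13} \approx 441.92$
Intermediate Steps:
$B{\left(T \right)} = -1$
$h{\left(x \right)} = -3 + x$ ($h{\left(x \right)} = -2 + \left(x - 1\right) = -2 + \left(-1 + x\right) = -3 + x$)
$439 - h{\left(\frac{1}{1 + 12} \right)} = 439 - \left(-3 + \frac{1}{1 + 12}\right) = 439 - \left(-3 + \frac{1}{13}\right) = 439 - - \frac{38}{13} = 439 + \frac{38}{13} = \frac{5745}{13}$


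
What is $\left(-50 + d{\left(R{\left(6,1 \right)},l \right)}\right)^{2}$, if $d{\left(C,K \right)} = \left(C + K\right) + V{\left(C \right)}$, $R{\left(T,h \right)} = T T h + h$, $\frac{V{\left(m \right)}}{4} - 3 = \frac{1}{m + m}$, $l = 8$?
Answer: $\frac{68121}{1369} \approx 49.76$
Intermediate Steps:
$V{\left(m \right)} = 12 + \frac{2}{m}$ ($V{\left(m \right)} = 12 + \frac{4}{m + m} = 12 + \frac{4}{2 m} = 12 + 4 \frac{1}{2 m} = 12 + \frac{2}{m}$)
$R{\left(T,h \right)} = h + h T^{2}$ ($R{\left(T,h \right)} = T^{2} h + h = h T^{2} + h = h + h T^{2}$)
$d{\left(C,K \right)} = 12 + C + K + \frac{2}{C}$ ($d{\left(C,K \right)} = \left(C + K\right) + \left(12 + \frac{2}{C}\right) = 12 + C + K + \frac{2}{C}$)
$\left(-50 + d{\left(R{\left(6,1 \right)},l \right)}\right)^{2} = \left(-50 + \left(12 + 1 \left(1 + 6^{2}\right) + 8 + \frac{2}{1 \left(1 + 6^{2}\right)}\right)\right)^{2} = \left(-50 + \left(12 + 1 \left(1 + 36\right) + 8 + \frac{2}{1 \left(1 + 36\right)}\right)\right)^{2} = \left(-50 + \left(12 + 1 \cdot 37 + 8 + \frac{2}{1 \cdot 37}\right)\right)^{2} = \left(-50 + \left(12 + 37 + 8 + \frac{2}{37}\right)\right)^{2} = \left(-50 + \frac{2111}{37}\right)^{2} = \left(\frac{261}{37}\right)^{2} = \frac{68121}{1369}$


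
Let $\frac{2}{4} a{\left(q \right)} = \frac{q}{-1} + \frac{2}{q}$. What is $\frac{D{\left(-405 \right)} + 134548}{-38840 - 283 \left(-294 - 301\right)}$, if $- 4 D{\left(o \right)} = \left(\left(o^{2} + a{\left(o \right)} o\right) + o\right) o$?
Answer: $- \frac{33027169}{259090} \approx -127.47$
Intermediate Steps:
$a{\left(q \right)} = - 2 q + \frac{4}{q}$ ($a{\left(q \right)} = 2 \left(\frac{q}{-1} + \frac{2}{q}\right) = 2 \left(q \left(-1\right) + \frac{2}{q}\right) = 2 \left(- q + \frac{2}{q}\right) = - 2 q + \frac{4}{q}$)
$D{\left(o \right)} = - \frac{o \left(o + o^{2} + o \left(- 2 o + \frac{4}{o}\right)\right)}{4}$ ($D{\left(o \right)} = - \frac{\left(\left(o^{2} + \left(- 2 o + \frac{4}{o}\right) o\right) + o\right) o}{4} = - \frac{\left(\left(o^{2} + o \left(- 2 o + \frac{4}{o}\right)\right) + o\right) o}{4} = - \frac{\left(o + o^{2} + o \left(- 2 o + \frac{4}{o}\right)\right) o}{4} = - \frac{o \left(o + o^{2} + o \left(- 2 o + \frac{4}{o}\right)\right)}{4}$)
$\frac{D{\left(-405 \right)} + 134548}{-38840 - 283 \left(-294 - 301\right)} = \frac{\frac{1}{4} \left(-405\right) \left(-4 + \left(-405\right)^{2} - -405\right) + 134548}{-38840 - 283 \left(-294 - 301\right)} = \frac{\frac{1}{4} \left(-405\right) \left(-4 + 164025 + 405\right) + 134548}{-38840 - -168385} = \frac{\frac{1}{4} \left(-405\right) 164426 + 134548}{-38840 + 168385} = \frac{- \frac{33296265}{2} + 134548}{129545} = \left(- \frac{33027169}{2}\right) \frac{1}{129545} = - \frac{33027169}{259090}$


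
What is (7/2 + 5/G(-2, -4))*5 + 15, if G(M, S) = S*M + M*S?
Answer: 545/16 ≈ 34.063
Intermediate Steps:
G(M, S) = 2*M*S (G(M, S) = M*S + M*S = 2*M*S)
(7/2 + 5/G(-2, -4))*5 + 15 = (7/2 + 5/((2*(-2)*(-4))))*5 + 15 = (7*(1/2) + 5/16)*5 + 15 = (7/2 + 5*(1/16))*5 + 15 = (7/2 + 5/16)*5 + 15 = (61/16)*5 + 15 = 305/16 + 15 = 545/16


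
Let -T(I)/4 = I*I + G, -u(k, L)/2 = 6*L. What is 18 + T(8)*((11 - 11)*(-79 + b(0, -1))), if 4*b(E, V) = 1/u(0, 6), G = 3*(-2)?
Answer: 18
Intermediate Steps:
G = -6
u(k, L) = -12*L
b(E, V) = -1/288 (b(E, V) = 1/(4*((-12*6))) = (¼)/(-72) = (¼)*(-1/72) = -1/288)
T(I) = 24 - 4*I² (T(I) = -4*(I*I - 6) = -4*(I² - 6) = -4*(-6 + I²) = 24 - 4*I²)
18 + T(8)*((11 - 11)*(-79 + b(0, -1))) = 18 + (24 - 4*8²)*((11 - 11)*(-79 - 1/288)) = 18 + (24 - 4*64)*(0*(-22753/288)) = 18 + (24 - 256)*0 = 18 - 232*0 = 18 + 0 = 18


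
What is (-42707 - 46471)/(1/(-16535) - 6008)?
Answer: 1474558230/99342281 ≈ 14.843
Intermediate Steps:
(-42707 - 46471)/(1/(-16535) - 6008) = -89178/(-1/16535 - 6008) = -89178/(-99342281/16535) = -89178*(-16535/99342281) = 1474558230/99342281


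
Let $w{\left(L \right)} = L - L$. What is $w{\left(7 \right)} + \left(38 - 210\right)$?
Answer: $-172$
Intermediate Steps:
$w{\left(L \right)} = 0$
$w{\left(7 \right)} + \left(38 - 210\right) = 0 + \left(38 - 210\right) = 0 - 172 = -172$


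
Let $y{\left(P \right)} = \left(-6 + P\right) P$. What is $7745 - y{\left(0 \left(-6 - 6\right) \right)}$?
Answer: $7745$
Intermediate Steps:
$y{\left(P \right)} = P \left(-6 + P\right)$
$7745 - y{\left(0 \left(-6 - 6\right) \right)} = 7745 - 0 \left(-6 - 6\right) \left(-6 + 0 \left(-6 - 6\right)\right) = 7745 - 0 \left(-12\right) \left(-6 + 0 \left(-12\right)\right) = 7745 - 0 \left(-6 + 0\right) = 7745 - 0 \left(-6\right) = 7745 - 0 = 7745 + 0 = 7745$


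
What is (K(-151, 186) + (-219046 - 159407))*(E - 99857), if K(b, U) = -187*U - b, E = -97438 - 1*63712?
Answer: 107817815588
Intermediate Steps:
E = -161150 (E = -97438 - 63712 = -161150)
K(b, U) = -b - 187*U
(K(-151, 186) + (-219046 - 159407))*(E - 99857) = ((-1*(-151) - 187*186) + (-219046 - 159407))*(-161150 - 99857) = ((151 - 34782) - 378453)*(-261007) = (-34631 - 378453)*(-261007) = -413084*(-261007) = 107817815588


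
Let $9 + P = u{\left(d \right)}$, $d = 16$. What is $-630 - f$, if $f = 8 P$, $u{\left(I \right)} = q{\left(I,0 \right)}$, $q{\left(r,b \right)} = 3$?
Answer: $-582$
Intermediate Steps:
$u{\left(I \right)} = 3$
$P = -6$ ($P = -9 + 3 = -6$)
$f = -48$ ($f = 8 \left(-6\right) = -48$)
$-630 - f = -630 - -48 = -630 + 48 = -582$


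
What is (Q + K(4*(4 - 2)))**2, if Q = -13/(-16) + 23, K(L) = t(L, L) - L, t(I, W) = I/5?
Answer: 1940449/6400 ≈ 303.20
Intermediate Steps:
t(I, W) = I/5 (t(I, W) = I*(1/5) = I/5)
K(L) = -4*L/5 (K(L) = L/5 - L = -4*L/5)
Q = 381/16 (Q = -13*(-1/16) + 23 = 13/16 + 23 = 381/16 ≈ 23.813)
(Q + K(4*(4 - 2)))**2 = (381/16 - 16*(4 - 2)/5)**2 = (381/16 - 16*2/5)**2 = (381/16 - 4/5*8)**2 = (381/16 - 32/5)**2 = (1393/80)**2 = 1940449/6400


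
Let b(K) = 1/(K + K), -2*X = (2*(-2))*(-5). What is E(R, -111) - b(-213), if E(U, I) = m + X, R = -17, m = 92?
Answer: 34933/426 ≈ 82.002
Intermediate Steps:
X = -10 (X = -2*(-2)*(-5)/2 = -(-2)*(-5) = -½*20 = -10)
b(K) = 1/(2*K)
E(U, I) = 82 (E(U, I) = 92 - 10 = 82)
E(R, -111) - b(-213) = 82 - 1/(2*(-213)) = 82 - (-1)/(2*213) = 82 - 1*(-1/426) = 82 + 1/426 = 34933/426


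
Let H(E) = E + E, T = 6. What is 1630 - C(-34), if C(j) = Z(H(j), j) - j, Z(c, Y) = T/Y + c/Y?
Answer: 27101/17 ≈ 1594.2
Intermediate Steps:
H(E) = 2*E
Z(c, Y) = 6/Y + c/Y
C(j) = -j + (6 + 2*j)/j (C(j) = (6 + 2*j)/j - j = -j + (6 + 2*j)/j)
1630 - C(-34) = 1630 - (2 - 1*(-34) + 6/(-34)) = 1630 - (2 + 34 + 6*(-1/34)) = 1630 - (2 + 34 - 3/17) = 1630 - 1*609/17 = 1630 - 609/17 = 27101/17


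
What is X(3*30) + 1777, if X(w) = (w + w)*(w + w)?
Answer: 34177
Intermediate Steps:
X(w) = 4*w² (X(w) = (2*w)*(2*w) = 4*w²)
X(3*30) + 1777 = 4*(3*30)² + 1777 = 4*90² + 1777 = 4*8100 + 1777 = 32400 + 1777 = 34177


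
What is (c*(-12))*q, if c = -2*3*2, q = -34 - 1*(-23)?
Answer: -1584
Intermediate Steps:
q = -11 (q = -34 + 23 = -11)
c = -12 (c = -6*2 = -12)
(c*(-12))*q = -12*(-12)*(-11) = 144*(-11) = -1584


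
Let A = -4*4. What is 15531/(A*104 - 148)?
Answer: -5177/604 ≈ -8.5712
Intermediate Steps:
A = -16
15531/(A*104 - 148) = 15531/(-16*104 - 148) = 15531/(-1664 - 148) = 15531/(-1812) = 15531*(-1/1812) = -5177/604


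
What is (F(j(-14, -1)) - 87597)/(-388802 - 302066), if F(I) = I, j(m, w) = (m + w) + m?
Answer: 43813/345434 ≈ 0.12683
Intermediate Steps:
j(m, w) = w + 2*m
(F(j(-14, -1)) - 87597)/(-388802 - 302066) = ((-1 + 2*(-14)) - 87597)/(-388802 - 302066) = ((-1 - 28) - 87597)/(-690868) = (-29 - 87597)*(-1/690868) = -87626*(-1/690868) = 43813/345434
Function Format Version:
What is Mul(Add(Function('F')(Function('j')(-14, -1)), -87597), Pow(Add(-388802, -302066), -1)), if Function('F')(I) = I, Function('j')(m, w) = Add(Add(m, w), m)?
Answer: Rational(43813, 345434) ≈ 0.12683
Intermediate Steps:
Function('j')(m, w) = Add(w, Mul(2, m))
Mul(Add(Function('F')(Function('j')(-14, -1)), -87597), Pow(Add(-388802, -302066), -1)) = Mul(Add(Add(-1, Mul(2, -14)), -87597), Pow(Add(-388802, -302066), -1)) = Mul(Add(Add(-1, -28), -87597), Pow(-690868, -1)) = Mul(Add(-29, -87597), Rational(-1, 690868)) = Mul(-87626, Rational(-1, 690868)) = Rational(43813, 345434)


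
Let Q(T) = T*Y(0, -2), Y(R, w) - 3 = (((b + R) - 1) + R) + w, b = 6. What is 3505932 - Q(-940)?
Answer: 3511572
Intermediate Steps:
Y(R, w) = 8 + w + 2*R (Y(R, w) = 3 + ((((6 + R) - 1) + R) + w) = 3 + (((5 + R) + R) + w) = 3 + ((5 + 2*R) + w) = 3 + (5 + w + 2*R) = 8 + w + 2*R)
Q(T) = 6*T (Q(T) = T*(8 - 2 + 2*0) = T*(8 - 2 + 0) = T*6 = 6*T)
3505932 - Q(-940) = 3505932 - 6*(-940) = 3505932 - 1*(-5640) = 3505932 + 5640 = 3511572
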